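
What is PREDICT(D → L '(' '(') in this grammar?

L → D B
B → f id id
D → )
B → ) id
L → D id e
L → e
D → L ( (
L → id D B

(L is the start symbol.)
PREDICT(D → L '(' '(') = (FIRST(RHS) \ {ε}) ∪ (FOLLOW(D) if ε ∈ FIRST(RHS), i.e. RHS ⇒* ε)
FIRST(L) = { ')', 'e', 'id' }
FIRST(L '(' '(') = { ')', 'e', 'id' }
ε ∉ FIRST(L '(' '('), so FOLLOW(D) is not added.
PREDICT(D → L '(' '(') = { ')', 'e', 'id' }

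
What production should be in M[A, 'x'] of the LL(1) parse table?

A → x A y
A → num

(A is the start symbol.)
A → x A y

To find M[A, 'x'], we find productions for A where 'x' is in the predict set (PREDICT(N → α) = (FIRST(α) \ {ε}) ∪ (FOLLOW(N) if α ⇒* ε)).

A → x A y: PREDICT = { 'x' }
  'x' is in predict set, so this production goes in M[A, 'x']
A → num: PREDICT = { 'num' }

M[A, 'x'] = A → x A y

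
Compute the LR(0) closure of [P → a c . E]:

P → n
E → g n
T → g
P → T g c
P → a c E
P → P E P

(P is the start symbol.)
To compute CLOSURE, for each item [A → α.Bβ] where B is a non-terminal, add [B → .γ] for all productions B → γ; repeat for the newly added items until nothing changes.

Start with: [P → a c . E]
  [P → a c . E] has the dot before E: add [E → . g n]
No further items can be added.

CLOSURE = { [E → . g n], [P → a c . E] }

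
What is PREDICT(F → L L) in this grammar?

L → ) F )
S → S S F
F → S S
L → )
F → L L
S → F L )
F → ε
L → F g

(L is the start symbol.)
{ ')', 'g' }

PREDICT(F → L L) = (FIRST(RHS) \ {ε}) ∪ (FOLLOW(F) if ε ∈ FIRST(RHS), i.e. RHS ⇒* ε)
FIRST(L) = { ')', 'g' }
FIRST(L L) = { ')', 'g' }
ε ∉ FIRST(L L), so FOLLOW(F) is not added.
PREDICT(F → L L) = { ')', 'g' }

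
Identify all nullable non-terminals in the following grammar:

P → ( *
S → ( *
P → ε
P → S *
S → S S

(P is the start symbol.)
A non-terminal is nullable if it can derive ε (the empty string): either it has an ε-production, or it has a production whose right-hand side consists entirely of nullable non-terminals.

ε-productions: P → ε
So P is immediately nullable.
No further non-terminal can be added: every production for the remaining non-terminals contains a terminal or a non-nullable non-terminal.
Nullable = { 'P' }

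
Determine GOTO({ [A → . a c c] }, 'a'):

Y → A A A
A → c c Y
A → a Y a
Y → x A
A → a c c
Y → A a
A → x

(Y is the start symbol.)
{ [A → a . c c] }

GOTO(I, 'a') = CLOSURE({ [A → αX.β] : [A → α.Xβ] ∈ I, X = 'a' })

Items with dot before 'a', with the dot advanced:
  [A → . a c c] → [A → a . c c]
Closure adds nothing (no advanced item has the dot before a non-terminal).

GOTO = { [A → a . c c] }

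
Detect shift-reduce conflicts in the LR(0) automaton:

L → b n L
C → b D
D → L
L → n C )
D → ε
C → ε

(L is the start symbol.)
Yes — I3: [C → .] vs [C → . b D]; I5: [D → .] vs [L → . b n L]

A shift-reduce conflict occurs when an LR(0) state has both:
  - a complete (reduce) item [A → α .] (dot at the end), and
  - a shift item [B → β . c γ] (dot before a terminal).

Augment with L' → L and build the canonical LR(0) collection (I0 = CLOSURE({[L' → . L]}), then GOTO on every symbol after a dot until no new states appear). It has 11 states:
  I0: { [L → . b n L], [L → . n C )], [L' → . L] }  — shift
  I1: { [L' → L .] }  — accept
  I2: { [L → b . n L] }  — shift
  I3: { [C → . b D], [C → .], [L → n . C )] }  — shift, reduce
  I4: { [L → n C . )] }  — shift
  I5: { [C → b . D], [D → . L], [D → .], [L → . b n L], [L → . n C )] }  — shift, reduce
  I6: { [C → b D .] }  — reduce
  I7: { [D → L .] }  — reduce
  I8: { [L → n C ) .] }  — reduce
  I9: { [L → . b n L], [L → . n C )], [L → b n . L] }  — shift
  I10: { [L → b n L .] }  — reduce

I3 contains reduce item [C → .] and shift item [C → . b D] — shift-reduce conflict.
I5 contains reduce item [D → .] and shift items [L → . b n L], [L → . n C )] — shift-reduce conflict.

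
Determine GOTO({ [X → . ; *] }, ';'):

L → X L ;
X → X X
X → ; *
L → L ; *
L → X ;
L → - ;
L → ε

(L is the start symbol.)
{ [X → ; . *] }

GOTO(I, ';') = CLOSURE({ [A → αX.β] : [A → α.Xβ] ∈ I, X = ';' })

Items with dot before ';', with the dot advanced:
  [X → . ; *] → [X → ; . *]
Closure adds nothing (no advanced item has the dot before a non-terminal).

GOTO = { [X → ; . *] }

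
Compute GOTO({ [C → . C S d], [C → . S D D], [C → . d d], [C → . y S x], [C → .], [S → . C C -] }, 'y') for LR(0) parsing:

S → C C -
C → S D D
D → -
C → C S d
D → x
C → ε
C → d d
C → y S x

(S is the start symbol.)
GOTO(I, 'y') = CLOSURE({ [A → αX.β] : [A → α.Xβ] ∈ I, X = 'y' })

Items with dot before 'y', with the dot advanced:
  [C → . y S x] → [C → y . S x]
Closure of the advanced items:
  [C → y . S x] has the dot before S: add [S → . C C -]
  [S → . C C -] has the dot before C: add [C → . S D D], [C → . C S d], [C → .], [C → . d d], [C → . y S x]

GOTO = { [C → . C S d], [C → . S D D], [C → . d d], [C → . y S x], [C → .], [C → y . S x], [S → . C C -] }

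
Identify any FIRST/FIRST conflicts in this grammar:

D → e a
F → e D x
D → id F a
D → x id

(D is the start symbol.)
No FIRST/FIRST conflicts.

Productions for D:
  D → e a: FIRST = { 'e' }
  D → id F a: FIRST = { 'id' }
  D → x id: FIRST = { 'x' }
F has only one production, so no FIRST/FIRST conflict is possible there.

All alternatives of each non-terminal have pairwise disjoint FIRST sets.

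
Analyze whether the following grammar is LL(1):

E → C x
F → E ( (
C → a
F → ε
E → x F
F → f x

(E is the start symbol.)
Relevant sets:
  FIRST(C) = { 'a' }
  FIRST(E) = { 'a', 'x' }
  FOLLOW(F) = { $, '(' }

For E:
  PREDICT(E → C x) = { 'a' }
  PREDICT(E → x F) = { 'x' }
For F:
  PREDICT(F → E '(' '(') = { 'a', 'x' }
  PREDICT(F → ε) = { $, '(' }
  PREDICT(F → f x) = { 'f' }
C has a single production, so nothing to check there.

All predict sets are disjoint. The grammar IS LL(1).

Answer: Yes, the grammar is LL(1).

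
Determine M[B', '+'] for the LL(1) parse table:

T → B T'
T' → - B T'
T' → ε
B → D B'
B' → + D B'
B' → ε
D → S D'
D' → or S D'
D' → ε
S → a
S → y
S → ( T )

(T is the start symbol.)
To find M[B', '+'], we find productions for B' where '+' is in the predict set (PREDICT(N → α) = (FIRST(α) \ {ε}) ∪ (FOLLOW(N) if α ⇒* ε)).

Relevant sets:
  FOLLOW(B') = { $, ')', '-' }

B' → + D B': PREDICT = { '+' }
  '+' is in predict set, so this production goes in M[B', '+']
B' → ε: PREDICT = { $, ')', '-' }

M[B', '+'] = B' → + D B'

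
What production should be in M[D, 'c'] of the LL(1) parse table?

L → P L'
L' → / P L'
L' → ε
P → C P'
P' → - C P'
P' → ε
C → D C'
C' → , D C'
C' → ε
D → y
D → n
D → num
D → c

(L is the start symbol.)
D → c

To find M[D, 'c'], we find productions for D where 'c' is in the predict set (PREDICT(N → α) = (FIRST(α) \ {ε}) ∪ (FOLLOW(N) if α ⇒* ε)).

D → y: PREDICT = { 'y' }
D → n: PREDICT = { 'n' }
D → num: PREDICT = { 'num' }
D → c: PREDICT = { 'c' }
  'c' is in predict set, so this production goes in M[D, 'c']

M[D, 'c'] = D → c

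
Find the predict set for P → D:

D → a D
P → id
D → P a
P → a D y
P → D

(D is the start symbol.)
PREDICT(P → D) = (FIRST(RHS) \ {ε}) ∪ (FOLLOW(P) if ε ∈ FIRST(RHS), i.e. RHS ⇒* ε)
FIRST(D) = { 'a', 'id' }
FIRST(D) = { 'a', 'id' }
ε ∉ FIRST(D), so FOLLOW(P) is not added.
PREDICT(P → D) = { 'a', 'id' }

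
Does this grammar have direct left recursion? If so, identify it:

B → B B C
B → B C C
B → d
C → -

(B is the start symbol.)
Direct left recursion occurs when N → N α for some non-terminal N (the right-hand side begins with the left-hand side itself).

B → B B C: LEFT RECURSIVE (starts with B)
B → B C C: LEFT RECURSIVE (starts with B)
B → d: starts with d
C → -: starts with '-'

The grammar has direct left recursion on: B.

Answer: Yes, B is left-recursive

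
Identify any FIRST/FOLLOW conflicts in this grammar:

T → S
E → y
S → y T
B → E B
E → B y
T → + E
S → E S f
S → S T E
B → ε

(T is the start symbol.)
Yes. B → E B with FOLLOW(B) on { 'y' }

A FIRST/FOLLOW conflict occurs when a non-terminal N has a nullable alternative N → β (β ⇒* ε) and another alternative N → α with FIRST(α) ∩ FOLLOW(N) ≠ ∅: on such a lookahead the parser cannot decide between expanding α and letting N vanish via β.

Nullable non-terminals: B.
FIRST sets used below: FIRST(E) = { 'y' }

B: nullable alternative(s) B → ε; FOLLOW(B) = { 'y' }
  B → E B: FIRST \ {ε} = { 'y' } — overlaps FOLLOW(B) on { 'y' }: CONFLICT
  B → ε: FIRST \ {ε} = { } — this is the only nullable alternative, skip

E, S, T have no nullable alternative, so no FIRST/FOLLOW check is needed there.

So the grammar has 1 FIRST/FOLLOW conflict (marked CONFLICT above).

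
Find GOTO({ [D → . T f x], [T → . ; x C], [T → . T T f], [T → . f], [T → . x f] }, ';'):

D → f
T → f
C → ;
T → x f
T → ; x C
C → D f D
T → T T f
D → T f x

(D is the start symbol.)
{ [T → ; . x C] }

GOTO(I, ';') = CLOSURE({ [A → αX.β] : [A → α.Xβ] ∈ I, X = ';' })

Items with dot before ';', with the dot advanced:
  [T → . ; x C] → [T → ; . x C]
Closure adds nothing (no advanced item has the dot before a non-terminal).

GOTO = { [T → ; . x C] }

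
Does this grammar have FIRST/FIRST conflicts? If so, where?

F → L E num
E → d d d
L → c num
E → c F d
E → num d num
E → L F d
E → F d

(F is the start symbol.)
A FIRST/FIRST conflict occurs when two productions N → α and N → β for the same non-terminal have FIRST(α) ∩ FIRST(β) ≠ ∅ (with ε ∈ FIRST of a nullable right-hand side, so two nullable alternatives also conflict).

FIRST sets of the non-terminals at (or reachable through a nullable prefix from) the front of some alternative:
  FIRST(L) = { 'c' }
  FIRST(F) = { 'c' }

Productions for E:
  E → d d d: FIRST = { 'd' }
  E → c F d: FIRST = { 'c' }
  E → num d num: FIRST = { 'num' }
  E → L F d: FIRST = { 'c' }
  E → F d: FIRST = { 'c' }
F, L have only one production, so no FIRST/FIRST conflict is possible there.

Conflict for E: E → c F d and E → L F d
  Overlap: { 'c' }
Conflict for E: E → c F d and E → F d
  Overlap: { 'c' }
Conflict for E: E → L F d and E → F d
  Overlap: { 'c' }

Answer: Yes. E → c F d / E → L F d on { 'c' }; E → c F d / E → F d on { 'c' }; E → L F d / E → F d on { 'c' }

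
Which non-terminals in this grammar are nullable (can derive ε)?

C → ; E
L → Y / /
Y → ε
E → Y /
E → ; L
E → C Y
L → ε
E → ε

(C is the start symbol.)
{ 'E', 'L', 'Y' }

A non-terminal is nullable if it can derive ε (the empty string): either it has an ε-production, or it has a production whose right-hand side consists entirely of nullable non-terminals.

ε-productions: Y → ε, L → ε, E → ε
So Y, L, E are immediately nullable.
No further non-terminal can be added: every production for the remaining non-terminals contains a terminal or a non-nullable non-terminal.
Nullable = { 'E', 'L', 'Y' }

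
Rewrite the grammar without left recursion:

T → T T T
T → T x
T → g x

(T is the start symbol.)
T → g x T'
T' → T T T'
T' → x T'
T' → ε

T is directly left-recursive. The standard transformation for
  A → A α₁ | ... | A α_m | β₁ | ... | β_n
is
  A  → β₁ A' | ... | β_n A'
  A' → α₁ A' | ... | α_m A' | ε

T → g x becomes T → g x T'
T → T T T becomes T' → T T T'
T → T x becomes T' → x T'
Add T' → ε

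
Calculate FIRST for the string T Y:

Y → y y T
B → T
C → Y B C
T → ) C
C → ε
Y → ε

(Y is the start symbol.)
{ ')' }

FIRST sets of the non-terminals involved (from the grammar, by fixed-point iteration):
  FIRST(T) = { ')' }

To compute FIRST(T Y), process the symbols left to right:
Symbol T is a non-terminal. Add FIRST(T) \ {ε} = { ')' }
T is not nullable (ε ∉ FIRST(T)), so stop here.
FIRST(T Y) = { ')' }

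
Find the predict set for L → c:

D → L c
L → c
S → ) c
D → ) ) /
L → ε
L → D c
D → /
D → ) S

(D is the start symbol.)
{ 'c' }

PREDICT(L → c) = (FIRST(RHS) \ {ε}) ∪ (FOLLOW(L) if ε ∈ FIRST(RHS), i.e. RHS ⇒* ε)
FIRST(c) = { 'c' }
ε ∉ FIRST(c), so FOLLOW(L) is not added.
PREDICT(L → c) = { 'c' }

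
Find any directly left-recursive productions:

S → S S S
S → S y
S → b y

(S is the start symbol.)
Yes, S is left-recursive

S → S S S: LEFT RECURSIVE (starts with S)
S → S y: LEFT RECURSIVE (starts with S)
S → b y: starts with b

The grammar has direct left recursion on: S.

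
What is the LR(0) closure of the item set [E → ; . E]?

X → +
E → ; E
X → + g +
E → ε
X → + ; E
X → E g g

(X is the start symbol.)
{ [E → . ; E], [E → .], [E → ; . E] }

Start with: [E → ; . E]
  [E → ; . E] has the dot before E: add [E → . ; E], [E → .]
No further items can be added.

CLOSURE = { [E → . ; E], [E → .], [E → ; . E] }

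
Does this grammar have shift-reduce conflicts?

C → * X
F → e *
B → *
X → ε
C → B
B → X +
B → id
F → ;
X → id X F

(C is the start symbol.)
A shift-reduce conflict occurs when an LR(0) state has both:
  - a complete (reduce) item [A → α .] (dot at the end), and
  - a shift item [B → β . c γ] (dot before a terminal).

Augment with C' → C and build the canonical LR(0) collection (I0 = CLOSURE({[C' → . C]}), then GOTO on every symbol after a dot until no new states appear). It has 14 states:
  I0: { [B → . *], [B → . X +], [B → . id], [C → . * X], [C → . B], [C' → . C], [X → . id X F], [X → .] }  — shift, reduce
  I1: { [B → * .], [C → * . X], [X → . id X F], [X → .] }  — shift, 2 reduces
  I2: { [C → B .] }  — reduce
  I3: { [C' → C .] }  — accept
  I4: { [B → X . +] }  — shift
  I5: { [B → id .], [X → . id X F], [X → .], [X → id . X F] }  — shift, 2 reduces
  I6: { [F → . ;], [F → . e *], [X → id X . F] }  — shift
  I7: { [X → . id X F], [X → .], [X → id . X F] }  — shift, reduce
  I8: { [F → ; .] }  — reduce
  I9: { [X → id X F .] }  — reduce
  I10: { [F → e . *] }  — shift
  I11: { [F → e * .] }  — reduce
  I12: { [B → X + .] }  — reduce
  I13: { [C → * X .] }  — reduce

I0 contains reduce item [X → .] and shift items [B → . *], [B → . id], [C → . * X], [X → . id X F] — shift-reduce conflict.
I1 contains reduce items [B → * .], [X → .] and shift item [X → . id X F] — shift-reduce conflict.
I5 contains reduce items [B → id .], [X → .] and shift item [X → . id X F] — shift-reduce conflict.
I7 contains reduce item [X → .] and shift item [X → . id X F] — shift-reduce conflict.

Answer: Yes — I0: [X → .] vs [B → . *]; I1: [B → * .] vs [X → . id X F]; I5: [B → id .] vs [X → . id X F]; I7: [X → .] vs [X → . id X F]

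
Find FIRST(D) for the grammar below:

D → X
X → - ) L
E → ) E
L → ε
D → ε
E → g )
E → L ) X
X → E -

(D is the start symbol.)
To compute FIRST(D), examine every production with D on the left-hand side, reading each right-hand side left to right until a non-nullable symbol is reached.

FIRST sets of the other non-terminals involved (by the same procedure, iterated to a fixed point):
  FIRST(X) = { ')', '-', 'g' }

From D → X:
  - X is a non-terminal: add FIRST(X) \ {ε} = { ')', '-', 'g' }
    X is not nullable, so stop
From D → ε:
  - ε-production, so ε ∈ FIRST(D)

Collecting: FIRST(D) = { ')', '-', 'g', ε }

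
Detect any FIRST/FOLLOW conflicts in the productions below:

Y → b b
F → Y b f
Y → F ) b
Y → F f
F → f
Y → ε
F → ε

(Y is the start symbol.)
Nullable non-terminals: F, Y.
FIRST sets used below: FIRST(Y) = { ')', 'b', 'f', ε }, FIRST(F) = { ')', 'b', 'f', ε }

F: nullable alternative(s) F → ε; FOLLOW(F) = { ')', 'f' }
  F → Y b f: FIRST \ {ε} = { ')', 'b', 'f' } — overlaps FOLLOW(F) on { ')', 'f' }: CONFLICT
  F → f: FIRST \ {ε} = { 'f' } — overlaps FOLLOW(F) on { 'f' }: CONFLICT
  F → ε: FIRST \ {ε} = { } — this is the only nullable alternative, skip

Y: nullable alternative(s) Y → ε; FOLLOW(Y) = { $, 'b' }
  Y → b b: FIRST \ {ε} = { 'b' } — overlaps FOLLOW(Y) on { 'b' }: CONFLICT
  Y → F ) b: FIRST \ {ε} = { ')', 'b', 'f' } — overlaps FOLLOW(Y) on { 'b' }: CONFLICT
  Y → F f: FIRST \ {ε} = { ')', 'b', 'f' } — overlaps FOLLOW(Y) on { 'b' }: CONFLICT
  Y → ε: FIRST \ {ε} = { } — this is the only nullable alternative, skip

So the grammar has 5 FIRST/FOLLOW conflicts (marked CONFLICT above).

Answer: Yes. Y → b b with FOLLOW(Y) on { 'b' }; Y → F ')' b with FOLLOW(Y) on { 'b' }; Y → F f with FOLLOW(Y) on { 'b' }; F → Y b f with FOLLOW(F) on { ')', 'f' }; F → f with FOLLOW(F) on { 'f' }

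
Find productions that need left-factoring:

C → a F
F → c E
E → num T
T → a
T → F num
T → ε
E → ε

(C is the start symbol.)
No, left-factoring is not needed

Left-factoring is needed when two productions for the same non-terminal
share a common prefix on the right-hand side.

Productions for E:
  E → num T
  E → ε
Productions for T:
  T → a
  T → F num
  T → ε

No common prefixes found.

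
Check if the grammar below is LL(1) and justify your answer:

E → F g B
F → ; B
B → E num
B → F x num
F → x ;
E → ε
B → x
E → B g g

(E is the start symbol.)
No. Predict set conflict for E: { ';', 'x' }

A grammar is LL(1) if for each non-terminal N with multiple productions, the predict sets of those productions are pairwise disjoint, where PREDICT(N → α) = (FIRST(α) \ {ε}) ∪ (FOLLOW(N) if α ⇒* ε).

Relevant sets:
  FIRST(F) = { ';', 'x' }
  FIRST(B) = { ';', 'num', 'x' }
  FIRST(E) = { ';', 'num', 'x', ε }
  FOLLOW(E) = { $, 'num' }

For E:
  PREDICT(E → F g B) = { ';', 'x' }
  PREDICT(E → ε) = { $, 'num' }
  PREDICT(E → B g g) = { ';', 'num', 'x' }
For F:
  PREDICT(F → ';' B) = { ';' }
  PREDICT(F → x ';') = { 'x' }
For B:
  PREDICT(B → E num) = { ';', 'num', 'x' }
  PREDICT(B → F x num) = { ';', 'x' }
  PREDICT(B → x) = { 'x' }

Conflict found: Predict set conflict for E: { ';', 'x' }
The grammar is NOT LL(1).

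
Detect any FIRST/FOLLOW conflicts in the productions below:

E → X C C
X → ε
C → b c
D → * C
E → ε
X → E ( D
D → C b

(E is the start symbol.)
Yes. E → X C C with FOLLOW(E) on { '(' }; X → E '(' D with FOLLOW(X) on { 'b' }

Nullable non-terminals: E, X.
FIRST sets used below: FIRST(X) = { '(', 'b', ε }, FIRST(C) = { 'b' }, FIRST(E) = { '(', 'b', ε }

E: nullable alternative(s) E → ε; FOLLOW(E) = { $, '(' }
  E → X C C: FIRST \ {ε} = { '(', 'b' } — overlaps FOLLOW(E) on { '(' }: CONFLICT
  E → ε: FIRST \ {ε} = { } — this is the only nullable alternative, skip

X: nullable alternative(s) X → ε; FOLLOW(X) = { 'b' }
  X → ε: FIRST \ {ε} = { } — this is the only nullable alternative, skip
  X → E ( D: FIRST \ {ε} = { '(', 'b' } — overlaps FOLLOW(X) on { 'b' }: CONFLICT

C, D have no nullable alternative, so no FIRST/FOLLOW check is needed there.

So the grammar has 2 FIRST/FOLLOW conflicts (marked CONFLICT above).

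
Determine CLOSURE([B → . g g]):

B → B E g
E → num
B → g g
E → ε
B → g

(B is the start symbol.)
To compute CLOSURE, for each item [A → α.Bβ] where B is a non-terminal, add [B → .γ] for all productions B → γ; repeat for the newly added items until nothing changes.

Start with: [B → . g g]
The dot precedes the terminal g, so nothing is added.

CLOSURE = { [B → . g g] }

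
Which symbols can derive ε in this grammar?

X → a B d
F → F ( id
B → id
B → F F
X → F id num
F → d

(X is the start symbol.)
None

A non-terminal is nullable if it can derive ε (the empty string): either it has an ε-production, or it has a production whose right-hand side consists entirely of nullable non-terminals.

There are no ε-productions, so no non-terminal can derive ε.
No non-terminals are nullable.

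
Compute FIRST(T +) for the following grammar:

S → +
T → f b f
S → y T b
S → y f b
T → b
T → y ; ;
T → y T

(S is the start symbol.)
FIRST sets of the non-terminals involved (from the grammar, by fixed-point iteration):
  FIRST(T) = { 'b', 'f', 'y' }

To compute FIRST(T +), process the symbols left to right:
Symbol T is a non-terminal. Add FIRST(T) \ {ε} = { 'b', 'f', 'y' }
T is not nullable (ε ∉ FIRST(T)), so stop here.
FIRST(T +) = { 'b', 'f', 'y' }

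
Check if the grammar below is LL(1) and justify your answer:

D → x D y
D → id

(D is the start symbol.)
A grammar is LL(1) if for each non-terminal N with multiple productions, the predict sets of those productions are pairwise disjoint, where PREDICT(N → α) = (FIRST(α) \ {ε}) ∪ (FOLLOW(N) if α ⇒* ε).

For D:
  PREDICT(D → x D y) = { 'x' }
  PREDICT(D → id) = { 'id' }

All predict sets are disjoint. The grammar IS LL(1).

Answer: Yes, the grammar is LL(1).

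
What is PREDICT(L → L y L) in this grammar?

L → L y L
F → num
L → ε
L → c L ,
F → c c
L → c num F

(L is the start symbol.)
{ 'c', 'y' }

PREDICT(L → L y L) = (FIRST(RHS) \ {ε}) ∪ (FOLLOW(L) if ε ∈ FIRST(RHS), i.e. RHS ⇒* ε)
FIRST(L) = { 'c', 'y', ε }
FIRST(L y L) = { 'c', 'y' }
ε ∉ FIRST(L y L), so FOLLOW(L) is not added.
PREDICT(L → L y L) = { 'c', 'y' }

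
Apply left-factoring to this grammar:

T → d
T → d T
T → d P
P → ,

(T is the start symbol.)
T → d T'
T' → ε
T' → T
T' → P
P → ,

Left-factoring transforms A → αβ₁ | αβ₂ into A → αA' and A' → β₁ | β₂
(α is the longest common prefix among the alternatives). Repeat until
no nonterminal has two alternatives with a common prefix.

Round 1: T has alternatives sharing prefix 'd'. Introduce T': T → d T'
  Add: T' → ε
  Add: T' → T
  Add: T' → P

No remaining common prefixes — done.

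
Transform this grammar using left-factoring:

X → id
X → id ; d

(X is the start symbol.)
X → id X'
X' → ε
X' → ; d

Left-factoring transforms A → αβ₁ | αβ₂ into A → αA' and A' → β₁ | β₂
(α is the longest common prefix among the alternatives). Repeat until
no nonterminal has two alternatives with a common prefix.

Round 1: X has alternatives sharing prefix 'id'. Introduce X': X → id X'
  Add: X' → ε
  Add: X' → ; d

No remaining common prefixes — done.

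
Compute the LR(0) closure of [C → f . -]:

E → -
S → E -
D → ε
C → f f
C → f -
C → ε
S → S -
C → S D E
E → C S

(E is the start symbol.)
Start with: [C → f . -]
The dot precedes the terminal '-', so nothing is added.

CLOSURE = { [C → f . -] }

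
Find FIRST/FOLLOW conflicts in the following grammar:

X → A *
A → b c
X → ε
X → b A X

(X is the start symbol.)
A FIRST/FOLLOW conflict occurs when a non-terminal N has a nullable alternative N → β (β ⇒* ε) and another alternative N → α with FIRST(α) ∩ FOLLOW(N) ≠ ∅: on such a lookahead the parser cannot decide between expanding α and letting N vanish via β.

Nullable non-terminals: X.
FIRST sets used below: FIRST(A) = { 'b' }

X: nullable alternative(s) X → ε; FOLLOW(X) = { $ }
  X → A *: FIRST \ {ε} = { 'b' } — disjoint from FOLLOW(X)
  X → ε: FIRST \ {ε} = { } — this is the only nullable alternative, skip
  X → b A X: FIRST \ {ε} = { 'b' } — disjoint from FOLLOW(X)

A has no nullable alternative, so no FIRST/FOLLOW check is needed there.

No FIRST/FOLLOW conflicts found.

Answer: No FIRST/FOLLOW conflicts.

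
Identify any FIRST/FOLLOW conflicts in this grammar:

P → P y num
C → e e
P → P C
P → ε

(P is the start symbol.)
Yes. P → P y num with FOLLOW(P) on { 'e', 'y' }; P → P C with FOLLOW(P) on { 'e', 'y' }

A FIRST/FOLLOW conflict occurs when a non-terminal N has a nullable alternative N → β (β ⇒* ε) and another alternative N → α with FIRST(α) ∩ FOLLOW(N) ≠ ∅: on such a lookahead the parser cannot decide between expanding α and letting N vanish via β.

Nullable non-terminals: P.
FIRST sets used below: FIRST(P) = { 'e', 'y', ε }, FIRST(C) = { 'e' }

P: nullable alternative(s) P → ε; FOLLOW(P) = { $, 'e', 'y' }
  P → P y num: FIRST \ {ε} = { 'e', 'y' } — overlaps FOLLOW(P) on { 'e', 'y' }: CONFLICT
  P → P C: FIRST \ {ε} = { 'e', 'y' } — overlaps FOLLOW(P) on { 'e', 'y' }: CONFLICT
  P → ε: FIRST \ {ε} = { } — this is the only nullable alternative, skip

C has no nullable alternative, so no FIRST/FOLLOW check is needed there.

So the grammar has 2 FIRST/FOLLOW conflicts (marked CONFLICT above).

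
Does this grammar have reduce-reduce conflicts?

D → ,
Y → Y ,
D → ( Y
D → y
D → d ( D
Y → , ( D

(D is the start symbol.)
No reduce-reduce conflicts

A reduce-reduce conflict occurs when an LR(0) state has two complete items [A → α .] and [B → β .] — both call for a reduction, and with no lookahead the parser cannot choose between them.

Augment with D' → D and build the canonical LR(0) collection (I0 = CLOSURE({[D' → . D]}), then GOTO on every symbol after a dot until no new states appear). It has 13 states:
  I0: { [D → . ( Y], [D → . ,], [D → . d ( D], [D → . y], [D' → . D] }  — shift
  I1: { [D → ( . Y], [Y → . , ( D], [Y → . Y ,] }  — shift
  I2: { [D → , .] }  — reduce
  I3: { [D' → D .] }  — accept
  I4: { [D → d . ( D] }  — shift
  I5: { [D → y .] }  — reduce
  I6: { [D → . ( Y], [D → . ,], [D → . d ( D], [D → . y], [D → d ( . D] }  — shift
  I7: { [D → d ( D .] }  — reduce
  I8: { [Y → , . ( D] }  — shift
  I9: { [D → ( Y .], [Y → Y . ,] }  — shift, reduce
  I10: { [Y → Y , .] }  — reduce
  I11: { [D → . ( Y], [D → . ,], [D → . d ( D], [D → . y], [Y → , ( . D] }  — shift
  I12: { [Y → , ( D .] }  — reduce

No state contains more than one complete item.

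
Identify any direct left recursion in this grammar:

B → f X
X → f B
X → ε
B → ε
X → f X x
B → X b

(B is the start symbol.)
No direct left recursion

B → f X: starts with f
X → f B: starts with f
X → ε: starts with ε
B → ε: starts with ε
X → f X x: starts with f
B → X b: starts with X

No direct left recursion found.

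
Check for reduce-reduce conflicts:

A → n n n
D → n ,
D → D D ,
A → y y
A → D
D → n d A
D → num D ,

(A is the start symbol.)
No reduce-reduce conflicts

A reduce-reduce conflict occurs when an LR(0) state has two complete items [A → α .] and [B → β .] — both call for a reduction, and with no lookahead the parser cannot choose between them.

Augment with A' → A and build the canonical LR(0) collection (I0 = CLOSURE({[A' → . A]}), then GOTO on every symbol after a dot until no new states appear). It has 17 states:
  I0: { [A → . D], [A → . n n n], [A → . y y], [A' → . A], [D → . D D ,], [D → . n ,], [D → . n d A], [D → . num D ,] }  — shift
  I1: { [A' → A .] }  — accept
  I2: { [A → D .], [D → . D D ,], [D → . n ,], [D → . n d A], [D → . num D ,], [D → D . D ,] }  — shift, reduce
  I3: { [A → n . n n], [D → n . ,], [D → n . d A] }  — shift
  I4: { [D → . D D ,], [D → . n ,], [D → . n d A], [D → . num D ,], [D → num . D ,] }  — shift
  I5: { [A → y . y] }  — shift
  I6: { [A → y y .] }  — reduce
  I7: { [D → . D D ,], [D → . n ,], [D → . n d A], [D → . num D ,], [D → D . D ,], [D → num D . ,] }  — shift
  I8: { [D → n . ,], [D → n . d A] }  — shift
  I9: { [D → n , .] }  — reduce
  I10: { [A → . D], [A → . n n n], [A → . y y], [D → . D D ,], [D → . n ,], [D → . n d A], [D → . num D ,], [D → n d . A] }  — shift
  I11: { [D → n d A .] }  — reduce
  I12: { [D → num D , .] }  — reduce
  I13: { [D → . D D ,], [D → . n ,], [D → . n d A], [D → . num D ,], [D → D . D ,], [D → D D . ,] }  — shift
  I14: { [D → D D , .] }  — reduce
  I15: { [A → n n . n] }  — shift
  I16: { [A → n n n .] }  — reduce

No state contains more than one complete item.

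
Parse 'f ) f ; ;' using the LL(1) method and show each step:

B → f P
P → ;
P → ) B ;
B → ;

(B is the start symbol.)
Stack is shown with the top on the left.

Stack    Input        Action
----------------------------
B $      f ) f ; ; $  output B → f P
f P $    f ) f ; ; $  match 'f'
P $      ) f ; ; $    output P → ) B ;
) B ; $  ) f ; ; $    match ')'
B ; $    f ; ; $      output B → f P
f P ; $  f ; ; $      match 'f'
P ; $    ; ; $        output P → ;
; ; $    ; ; $        match ';'
; $      ; $          match ';'
$        $            accept

The string is accepted.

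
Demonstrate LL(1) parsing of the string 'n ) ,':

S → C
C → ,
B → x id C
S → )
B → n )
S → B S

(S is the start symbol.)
LL(1) parsing maintains a stack (initially the start symbol over $) and the input. At each step: if the stack top is a terminal, match it against the current input token; if it is a non-terminal N, replace it with the RHS of M[N, lookahead] (the unique production whose predict set contains the lookahead).

Stack is shown with the top on the left.

Stack    Input    Action
------------------------
S $      n ) , $  output S → B S
B S $    n ) , $  output B → n )
n ) S $  n ) , $  match 'n'
) S $    ) , $    match ')'
S $      , $      output S → C
C $      , $      output C → ,
, $      , $      match ','
$        $        accept

The string is accepted.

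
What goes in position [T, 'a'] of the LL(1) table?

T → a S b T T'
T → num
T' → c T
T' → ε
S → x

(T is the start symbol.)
To find M[T, 'a'], we find productions for T where 'a' is in the predict set (PREDICT(N → α) = (FIRST(α) \ {ε}) ∪ (FOLLOW(N) if α ⇒* ε)).

T → a S b T T': PREDICT = { 'a' }
  'a' is in predict set, so this production goes in M[T, 'a']
T → num: PREDICT = { 'num' }

M[T, 'a'] = T → a S b T T'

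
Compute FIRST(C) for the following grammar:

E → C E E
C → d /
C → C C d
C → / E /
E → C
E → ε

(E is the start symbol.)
{ '/', 'd' }

To compute FIRST(C), examine every production with C on the left-hand side, reading each right-hand side left to right until a non-nullable symbol is reached.

From C → d /:
  - d is a terminal: add 'd' and stop
From C → C C d:
  - C is the symbol being defined: contributes nothing new
    C is not nullable, so stop
From C → / E /:
  - '/' is a terminal: add '/' and stop

Collecting: FIRST(C) = { '/', 'd' }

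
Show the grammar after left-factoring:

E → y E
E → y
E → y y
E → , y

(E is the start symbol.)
Left-factoring transforms A → αβ₁ | αβ₂ into A → αA' and A' → β₁ | β₂
(α is the longest common prefix among the alternatives). Repeat until
no nonterminal has two alternatives with a common prefix.

Round 1: E has alternatives sharing prefix 'y'. Introduce E': E → y E'
  Add: E' → E
  Add: E' → ε
  Add: E' → y

No remaining common prefixes — done.

Resulting grammar:
E → y E'
E' → E
E' → ε
E' → y
E → , y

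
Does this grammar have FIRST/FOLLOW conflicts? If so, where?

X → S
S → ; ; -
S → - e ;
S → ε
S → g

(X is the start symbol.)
No FIRST/FOLLOW conflicts.

Nullable non-terminals: S, X.

S: nullable alternative(s) S → ε; FOLLOW(S) = { $ }
  S → ; ; -: FIRST \ {ε} = { ';' } — disjoint from FOLLOW(S)
  S → - e ;: FIRST \ {ε} = { '-' } — disjoint from FOLLOW(S)
  S → ε: FIRST \ {ε} = { } — this is the only nullable alternative, skip
  S → g: FIRST \ {ε} = { 'g' } — disjoint from FOLLOW(S)
X has a nullable alternative but only one production, so nothing to check.

No FIRST/FOLLOW conflicts found.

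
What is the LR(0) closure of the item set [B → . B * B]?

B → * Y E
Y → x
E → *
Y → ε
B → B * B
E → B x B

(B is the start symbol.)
Start with: [B → . B * B]
  [B → . B * B] has the dot before B: add [B → . * Y E]
No further items can be added.

CLOSURE = { [B → . * Y E], [B → . B * B] }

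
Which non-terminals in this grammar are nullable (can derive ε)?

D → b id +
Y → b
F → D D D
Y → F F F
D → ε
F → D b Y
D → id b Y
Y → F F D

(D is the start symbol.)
{ 'D', 'F', 'Y' }

A non-terminal is nullable if it can derive ε (the empty string): either it has an ε-production, or it has a production whose right-hand side consists entirely of nullable non-terminals.

ε-productions: D → ε
So D is immediately nullable.
F → D D D: every symbol on the right is nullable, so F is nullable too.
Y → F F F: every symbol on the right is nullable, so Y is nullable too.
Every non-terminal is now nullable.
Nullable = { 'D', 'F', 'Y' }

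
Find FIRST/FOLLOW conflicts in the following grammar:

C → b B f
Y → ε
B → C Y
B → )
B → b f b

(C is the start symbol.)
No FIRST/FOLLOW conflicts.

A FIRST/FOLLOW conflict occurs when a non-terminal N has a nullable alternative N → β (β ⇒* ε) and another alternative N → α with FIRST(α) ∩ FOLLOW(N) ≠ ∅: on such a lookahead the parser cannot decide between expanding α and letting N vanish via β.

Nullable non-terminals: Y.
Y has a nullable alternative but only one production, so nothing to check.

B, C have no nullable alternative, so no FIRST/FOLLOW check is needed there.

No FIRST/FOLLOW conflicts found.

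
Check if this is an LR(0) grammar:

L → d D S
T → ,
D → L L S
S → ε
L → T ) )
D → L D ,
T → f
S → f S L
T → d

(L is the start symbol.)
A grammar is LR(0) if no state in the canonical LR(0) collection has:
  - both a shift item (dot before a terminal) and a complete item (shift-reduce conflict), or
  - two or more complete items (reduce-reduce conflict; the accept item [L' → L .] counts as a complete item here).

Augment with L' → L and build the canonical LR(0) collection (I0 = CLOSURE({[L' → . L]}), then GOTO on every symbol after a dot until no new states appear). It has 19 states:
  I0: { [L → . T ) )], [L → . d D S], [L' → . L], [T → . ,], [T → . d], [T → . f] }  — shift
  I1: { [T → , .] }  — reduce
  I2: { [L' → L .] }  — accept
  I3: { [L → T . ) )] }  — shift
  I4: { [D → . L D ,], [D → . L L S], [L → . T ) )], [L → . d D S], [L → d . D S], [T → . ,], [T → . d], [T → . f], [T → d .] }  — shift, reduce
  I5: { [T → f .] }  — reduce
  I6: { [L → d D . S], [S → . f S L], [S → .] }  — shift, reduce
  I7: { [D → . L D ,], [D → . L L S], [D → L . D ,], [D → L . L S], [L → . T ) )], [L → . d D S], [T → . ,], [T → . d], [T → . f] }  — shift
  I8: { [D → L D . ,] }  — shift
  I9: { [D → . L D ,], [D → . L L S], [D → L . D ,], [D → L . L S], [D → L L . S], [L → . T ) )], [L → . d D S], [S → . f S L], [S → .], [T → . ,], [T → . d], [T → . f] }  — shift, reduce
  I10: { [D → L L S .] }  — reduce
  I11: { [S → . f S L], [S → .], [S → f . S L], [T → f .] }  — shift, 2 reduces
  I12: { [L → . T ) )], [L → . d D S], [S → f S . L], [T → . ,], [T → . d], [T → . f] }  — shift
  I13: { [S → . f S L], [S → .], [S → f . S L] }  — shift, reduce
  I14: { [S → f S L .] }  — reduce
  I15: { [D → L D , .] }  — reduce
  I16: { [L → d D S .] }  — reduce
  I17: { [L → T ) . )] }  — shift
  I18: { [L → T ) ) .] }  — reduce

Conflict in state I4:
  Shift-reduce conflict between [T → d .] and [L → . d D S]
So the grammar is NOT LR(0).

Answer: No. Shift-reduce conflict between [T → d .] and [L → . d D S]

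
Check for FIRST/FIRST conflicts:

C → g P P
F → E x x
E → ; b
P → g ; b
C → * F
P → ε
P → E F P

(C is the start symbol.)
A FIRST/FIRST conflict occurs when two productions N → α and N → β for the same non-terminal have FIRST(α) ∩ FIRST(β) ≠ ∅ (with ε ∈ FIRST of a nullable right-hand side, so two nullable alternatives also conflict).

FIRST sets of the non-terminals at (or reachable through a nullable prefix from) the front of some alternative:
  FIRST(E) = { ';' }

Productions for C:
  C → g P P: FIRST = { 'g' }
  C → * F: FIRST = { '*' }
Productions for P:
  P → g ; b: FIRST = { 'g' }
  P → ε: FIRST = { ε }
  P → E F P: FIRST = { ';' }
F, E have only one production, so no FIRST/FIRST conflict is possible there.

All alternatives of each non-terminal have pairwise disjoint FIRST sets.

Answer: No FIRST/FIRST conflicts.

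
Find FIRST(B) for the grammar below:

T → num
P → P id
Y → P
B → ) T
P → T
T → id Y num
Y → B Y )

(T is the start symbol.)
{ ')' }

From B → ) T:
  - ')' is a terminal: add ')' and stop

Collecting: FIRST(B) = { ')' }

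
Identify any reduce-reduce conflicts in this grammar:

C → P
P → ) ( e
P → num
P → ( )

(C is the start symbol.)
A reduce-reduce conflict occurs when an LR(0) state has two complete items [A → α .] and [B → β .] — both call for a reduction, and with no lookahead the parser cannot choose between them.

Augment with C' → C and build the canonical LR(0) collection (I0 = CLOSURE({[C' → . C]}), then GOTO on every symbol after a dot until no new states appear). It has 9 states:
  I0: { [C → . P], [C' → . C], [P → . ( )], [P → . ) ( e], [P → . num] }  — shift
  I1: { [P → ( . )] }  — shift
  I2: { [P → ) . ( e] }  — shift
  I3: { [C' → C .] }  — accept
  I4: { [C → P .] }  — reduce
  I5: { [P → num .] }  — reduce
  I6: { [P → ) ( . e] }  — shift
  I7: { [P → ) ( e .] }  — reduce
  I8: { [P → ( ) .] }  — reduce

No state contains more than one complete item.

Answer: No reduce-reduce conflicts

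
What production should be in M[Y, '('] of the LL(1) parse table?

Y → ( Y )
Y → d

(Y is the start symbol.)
Y → ( Y )

To find M[Y, '('], we find productions for Y where '(' is in the predict set (PREDICT(N → α) = (FIRST(α) \ {ε}) ∪ (FOLLOW(N) if α ⇒* ε)).

Y → ( Y ): PREDICT = { '(' }
  '(' is in predict set, so this production goes in M[Y, '(']
Y → d: PREDICT = { 'd' }

M[Y, '('] = Y → ( Y )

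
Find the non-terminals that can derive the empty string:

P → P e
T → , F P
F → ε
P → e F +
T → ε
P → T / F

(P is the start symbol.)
{ 'F', 'T' }

A non-terminal is nullable if it can derive ε (the empty string): either it has an ε-production, or it has a production whose right-hand side consists entirely of nullable non-terminals.

ε-productions: F → ε, T → ε
So F, T are immediately nullable.
No further non-terminal can be added: every production for the remaining non-terminals contains a terminal or a non-nullable non-terminal.
Nullable = { 'F', 'T' }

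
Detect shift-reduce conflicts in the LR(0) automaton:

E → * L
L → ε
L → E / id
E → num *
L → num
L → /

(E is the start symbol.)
A shift-reduce conflict occurs when an LR(0) state has both:
  - a complete (reduce) item [A → α .] (dot at the end), and
  - a shift item [B → β . c γ] (dot before a terminal).

Augment with E' → E and build the canonical LR(0) collection (I0 = CLOSURE({[E' → . E]}), then GOTO on every symbol after a dot until no new states appear). It has 11 states:
  I0: { [E → . * L], [E → . num *], [E' → . E] }  — shift
  I1: { [E → * . L], [E → . * L], [E → . num *], [L → . /], [L → . E / id], [L → . num], [L → .] }  — shift, reduce
  I2: { [E' → E .] }  — accept
  I3: { [E → num . *] }  — shift
  I4: { [E → num * .] }  — reduce
  I5: { [L → / .] }  — reduce
  I6: { [L → E . / id] }  — shift
  I7: { [E → * L .] }  — reduce
  I8: { [E → num . *], [L → num .] }  — shift, reduce
  I9: { [L → E / . id] }  — shift
  I10: { [L → E / id .] }  — reduce

I1 contains reduce item [L → .] and shift items [E → . * L], [E → . num *], [L → . /], [L → . num] — shift-reduce conflict.
I8 contains reduce item [L → num .] and shift item [E → num . *] — shift-reduce conflict.

Answer: Yes — I1: [L → .] vs [E → . * L]; I8: [L → num .] vs [E → num . *]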